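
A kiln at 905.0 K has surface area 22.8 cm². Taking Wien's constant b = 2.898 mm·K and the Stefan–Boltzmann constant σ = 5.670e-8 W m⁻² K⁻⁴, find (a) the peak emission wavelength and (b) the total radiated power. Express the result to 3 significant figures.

(a) λ_max = b/T = 2.898×10⁻³/905.0 = 3.202×10⁻⁶ m = 3.20 μm.
Area A = 22.8 cm² = 2.28×10⁻³ m².
(b) P = σAT⁴ = 5.670×10⁻⁸×2.28×10⁻³×(905.0)⁴ = 86.7 W.

λ_max ≈ 3.20 μm; P ≈ 86.7 W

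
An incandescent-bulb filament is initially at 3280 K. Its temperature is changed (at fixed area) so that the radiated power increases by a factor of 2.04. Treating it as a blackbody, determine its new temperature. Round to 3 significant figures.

T₂ ≈ 3.92×10³ K

P ∝ T⁴, so T₂/T₁ = (P₂/P₁)^(1/4) = (2.04)^(1/4) = 1.19511.
T₂ = 3280 × 1.19511 = 3.92×10³ K.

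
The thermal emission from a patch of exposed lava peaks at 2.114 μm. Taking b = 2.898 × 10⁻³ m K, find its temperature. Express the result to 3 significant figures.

T ≈ 1.37×10³ K

Wien's law gives T = b/λ_max = (2.898×10⁻³ m·K)/(2.114×10⁻⁶ m) = 1.37×10³ K.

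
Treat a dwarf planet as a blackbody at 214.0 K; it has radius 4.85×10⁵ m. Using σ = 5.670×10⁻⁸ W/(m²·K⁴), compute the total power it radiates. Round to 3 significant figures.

P ≈ 3.52×10¹⁴ W

Surface area A = 4πR² = 4π(4.85×10⁵ m)² = 2.95592×10¹² m².
P = σAT⁴ = 5.670×10⁻⁸ × 2.95592×10¹² × (214.0)⁴ = 3.52×10¹⁴ W.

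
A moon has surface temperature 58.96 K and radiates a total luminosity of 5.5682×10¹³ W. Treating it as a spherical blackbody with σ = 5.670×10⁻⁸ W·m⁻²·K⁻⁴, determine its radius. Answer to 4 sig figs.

L = 4πR²σT⁴ ⇒ R = √(L/(4πσT⁴)).
σT⁴ = 0.685193 W/m², so R = √(5.5682×10¹³/(4π×0.685193)) = 2.543×10⁶ m.

R ≈ 2.543×10⁶ m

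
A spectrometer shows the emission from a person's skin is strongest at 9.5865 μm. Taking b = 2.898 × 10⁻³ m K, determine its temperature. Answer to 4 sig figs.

T ≈ 302.3 K

Wien's law gives T = b/λ_max = (2.898×10⁻³ m·K)/(9.5865×10⁻⁶ m) = 302.3 K.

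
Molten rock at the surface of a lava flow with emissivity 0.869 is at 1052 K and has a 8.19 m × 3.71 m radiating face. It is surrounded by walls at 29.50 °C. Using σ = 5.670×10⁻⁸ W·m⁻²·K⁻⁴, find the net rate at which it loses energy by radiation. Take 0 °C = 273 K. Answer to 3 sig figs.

Net loss ≈ 1.82×10⁶ W

Surroundings: T = 29.50 °C + 273 = 302.50 K.
Area A = 8.19 × 3.71 = 30.3849 m².
Net radiated power P_net = εσA(T⁴ − T₀⁴) = 0.869×5.670×10⁻⁸×30.3849×(1052⁴ − 302.50⁴).
T⁴ − T₀⁴ = 1.22479×10¹² − 8.37339×10⁹ = 1.21642×10¹² K⁴, so P_net = 1.82×10⁶ W.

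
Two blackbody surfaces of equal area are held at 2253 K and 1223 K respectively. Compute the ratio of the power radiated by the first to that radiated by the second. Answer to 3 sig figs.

With equal areas, P₁/P₂ = (T₁/T₂)⁴ = (2253/1223)⁴ = 11.5.

P₁/P₂ ≈ 11.5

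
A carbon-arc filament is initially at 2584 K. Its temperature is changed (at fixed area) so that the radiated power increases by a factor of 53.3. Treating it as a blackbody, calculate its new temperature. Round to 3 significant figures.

T₂ ≈ 6.98×10³ K

P ∝ T⁴, so T₂/T₁ = (P₂/P₁)^(1/4) = (53.3)^(1/4) = 2.70198.
T₂ = 2584 × 2.70198 = 6.98×10³ K.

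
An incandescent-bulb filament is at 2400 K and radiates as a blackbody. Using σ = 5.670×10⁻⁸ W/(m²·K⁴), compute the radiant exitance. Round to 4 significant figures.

Stefan–Boltzmann: I = σT⁴ = 5.670×10⁻⁸ × (2400)⁴ = 1.881×10⁶ W/m².

I ≈ 1.881×10⁶ W/m²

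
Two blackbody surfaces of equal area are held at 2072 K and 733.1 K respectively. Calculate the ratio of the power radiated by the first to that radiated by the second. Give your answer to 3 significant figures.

P₁/P₂ ≈ 63.8

With equal areas, P₁/P₂ = (T₁/T₂)⁴ = (2072/733.1)⁴ = 63.8.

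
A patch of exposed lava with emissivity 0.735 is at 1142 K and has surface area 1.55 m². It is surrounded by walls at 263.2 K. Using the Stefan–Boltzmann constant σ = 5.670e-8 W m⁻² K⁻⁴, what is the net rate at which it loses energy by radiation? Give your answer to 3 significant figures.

Area A = 1.55 m².
Net radiated power P_net = εσA(T⁴ − T₀⁴) = 0.735×5.670×10⁻⁸×1.55×(1142⁴ − 263.2⁴).
T⁴ − T₀⁴ = 1.70084×10¹² − 4.79892×10⁹ = 1.69604×10¹² K⁴, so P_net = 1.10×10⁵ W.

Net loss ≈ 1.10×10⁵ W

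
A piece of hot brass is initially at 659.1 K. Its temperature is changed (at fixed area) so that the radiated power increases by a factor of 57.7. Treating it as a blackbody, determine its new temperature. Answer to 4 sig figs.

T₂ ≈ 1817 K

P ∝ T⁴, so T₂/T₁ = (P₂/P₁)^(1/4) = (57.7)^(1/4) = 2.75609.
T₂ = 659.1 × 2.75609 = 1817 K.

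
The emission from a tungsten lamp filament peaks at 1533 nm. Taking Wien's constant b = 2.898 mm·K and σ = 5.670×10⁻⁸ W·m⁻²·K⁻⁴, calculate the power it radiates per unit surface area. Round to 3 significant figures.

I ≈ 7.24×10⁵ W/m²

Wien's law: T = b/λ_max = 2.898×10⁻³/1.533×10⁻⁶ = 1890.41 K.
Then I = σT⁴ = 5.670×10⁻⁸×(1890.41)⁴ = 7.24×10⁵ W/m².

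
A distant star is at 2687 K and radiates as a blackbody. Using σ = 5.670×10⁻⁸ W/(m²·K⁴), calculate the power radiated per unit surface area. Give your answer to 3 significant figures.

Stefan–Boltzmann: I = σT⁴ = 5.670×10⁻⁸ × (2687)⁴ = 2.96×10⁶ W/m².

I ≈ 2.96×10⁶ W/m²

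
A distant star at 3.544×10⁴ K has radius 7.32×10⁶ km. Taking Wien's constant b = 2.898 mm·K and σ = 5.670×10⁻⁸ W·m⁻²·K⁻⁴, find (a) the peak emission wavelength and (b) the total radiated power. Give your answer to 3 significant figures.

(a) λ_max = b/T = 2.898×10⁻³/3.544×10⁴ = 8.177×10⁻⁸ m = 81.8 nm.
Surface area A = 4πR² = 4π(7.32×10⁹ m)² = 6.73336×10²⁰ m².
(b) P = σAT⁴ = 5.670×10⁻⁸×6.73336×10²⁰×(3.544×10⁴)⁴ = 6.02×10³¹ W.

λ_max ≈ 81.8 nm; P ≈ 6.02×10³¹ W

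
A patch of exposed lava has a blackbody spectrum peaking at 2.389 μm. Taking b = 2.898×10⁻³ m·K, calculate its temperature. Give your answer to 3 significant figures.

T ≈ 1.21×10³ K

Wien's law gives T = b/λ_max = (2.898×10⁻³ m·K)/(2.389×10⁻⁶ m) = 1.21×10³ K.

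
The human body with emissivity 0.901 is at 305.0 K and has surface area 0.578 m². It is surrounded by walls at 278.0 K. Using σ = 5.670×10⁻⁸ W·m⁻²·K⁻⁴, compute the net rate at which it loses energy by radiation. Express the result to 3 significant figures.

Net loss ≈ 79.2 W

Area A = 0.578 m².
Net radiated power P_net = εσA(T⁴ − T₀⁴) = 0.901×5.670×10⁻⁸×0.578×(305.0⁴ − 278.0⁴).
T⁴ − T₀⁴ = 8.65365×10⁹ − 5.97282×10⁹ = 2.68083×10⁹ K⁴, so P_net = 79.2 W.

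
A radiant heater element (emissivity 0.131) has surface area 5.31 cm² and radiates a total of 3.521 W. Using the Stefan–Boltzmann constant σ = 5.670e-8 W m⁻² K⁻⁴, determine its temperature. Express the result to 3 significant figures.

T ≈ 972 K

Area A = 5.31 cm² = 5.31×10⁻⁴ m².
P = εσAT⁴ ⇒ T = (P/(εσA))^(1/4) = (3.521/(0.131×5.670×10⁻⁸×5.31×10⁻⁴))^(1/4) = 972 K.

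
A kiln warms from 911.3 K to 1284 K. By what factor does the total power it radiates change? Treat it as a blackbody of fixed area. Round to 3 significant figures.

P₂/P₁ ≈ 3.94

P ∝ T⁴, so P₂/P₁ = (T₂/T₁)⁴ = (1284/911.3)⁴ = (1.40898)⁴ = 3.94.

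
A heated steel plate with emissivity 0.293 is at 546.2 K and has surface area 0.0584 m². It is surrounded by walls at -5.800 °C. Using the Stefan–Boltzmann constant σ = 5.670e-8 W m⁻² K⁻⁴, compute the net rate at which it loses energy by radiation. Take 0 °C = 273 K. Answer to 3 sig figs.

Surroundings: T = -5.800 °C + 273 = 267.200 K.
Area A = 0.0584 m².
Net radiated power P_net = εσA(T⁴ − T₀⁴) = 0.293×5.670×10⁻⁸×0.0584×(546.2⁴ − 267.200⁴).
T⁴ − T₀⁴ = 8.90034×10¹⁰ − 5.09737×10⁹ = 8.39060×10¹⁰ K⁴, so P_net = 81.4 W.

Net loss ≈ 81.4 W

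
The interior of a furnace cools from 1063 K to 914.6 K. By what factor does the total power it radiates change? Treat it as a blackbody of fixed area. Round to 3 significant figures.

P ∝ T⁴, so P₂/P₁ = (T₂/T₁)⁴ = (914.6/1063)⁴ = (0.860395)⁴ = 0.548.

P₂/P₁ ≈ 0.548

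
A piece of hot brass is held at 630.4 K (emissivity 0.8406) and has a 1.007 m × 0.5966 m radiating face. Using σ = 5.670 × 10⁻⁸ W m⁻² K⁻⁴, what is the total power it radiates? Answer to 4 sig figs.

P ≈ 4522 W

Area A = 1.007 × 0.5966 = 0.600776 m².
P = εσAT⁴ = 0.8406 × 5.670×10⁻⁸ × 0.600776 × (630.4)⁴ = 4522 W.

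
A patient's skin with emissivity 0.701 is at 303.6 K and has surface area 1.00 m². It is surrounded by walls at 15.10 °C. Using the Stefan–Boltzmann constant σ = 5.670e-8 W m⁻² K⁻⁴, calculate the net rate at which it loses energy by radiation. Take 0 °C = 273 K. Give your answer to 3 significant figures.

Net loss ≈ 63.9 W

Surroundings: T = 15.10 °C + 273 = 288.10 K.
Area A = 1.00 m².
Net radiated power P_net = εσA(T⁴ − T₀⁴) = 0.701×5.670×10⁻⁸×1.00×(303.6⁴ − 288.10⁴).
T⁴ − T₀⁴ = 8.49585×10⁹ − 6.88927×10⁹ = 1.60658×10⁹ K⁴, so P_net = 63.9 W.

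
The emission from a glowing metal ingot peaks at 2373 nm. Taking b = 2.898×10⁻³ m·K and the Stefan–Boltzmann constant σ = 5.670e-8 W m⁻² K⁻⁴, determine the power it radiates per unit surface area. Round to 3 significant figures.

I ≈ 1.26×10⁵ W/m²

Wien's law: T = b/λ_max = 2.898×10⁻³/2.373×10⁻⁶ = 1221.24 K.
Then I = σT⁴ = 5.670×10⁻⁸×(1221.24)⁴ = 1.26×10⁵ W/m².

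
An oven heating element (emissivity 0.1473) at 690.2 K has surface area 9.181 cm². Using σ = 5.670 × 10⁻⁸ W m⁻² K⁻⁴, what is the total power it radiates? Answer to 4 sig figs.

Area A = 9.181 cm² = 9.181×10⁻⁴ m².
P = εσAT⁴ = 0.1473 × 5.670×10⁻⁸ × 9.181×10⁻⁴ × (690.2)⁴ = 1.740 W.

P ≈ 1.740 W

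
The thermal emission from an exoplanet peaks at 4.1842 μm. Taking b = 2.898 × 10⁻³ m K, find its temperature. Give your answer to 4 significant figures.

T ≈ 692.6 K

Wien's law gives T = b/λ_max = (2.898×10⁻³ m·K)/(4.1842×10⁻⁶ m) = 692.6 K.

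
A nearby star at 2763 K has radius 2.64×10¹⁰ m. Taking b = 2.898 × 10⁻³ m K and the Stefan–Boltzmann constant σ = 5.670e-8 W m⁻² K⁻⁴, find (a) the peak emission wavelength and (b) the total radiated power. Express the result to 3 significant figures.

(a) λ_max = b/T = 2.898×10⁻³/2763 = 1.049×10⁻⁶ m = 1.05 μm.
Surface area A = 4πR² = 4π(2.64×10¹⁰ m)² = 8.75826×10²¹ m².
(b) P = σAT⁴ = 5.670×10⁻⁸×8.75826×10²¹×(2763)⁴ = 2.89×10²⁸ W.

λ_max ≈ 1.05 μm; P ≈ 2.89×10²⁸ W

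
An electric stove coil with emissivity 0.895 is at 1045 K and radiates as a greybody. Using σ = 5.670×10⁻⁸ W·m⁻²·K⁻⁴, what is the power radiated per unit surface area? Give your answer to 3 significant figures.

I ≈ 6.05×10⁴ W/m²

Stefan–Boltzmann: I = εσT⁴ = 0.895 × 5.670×10⁻⁸ × (1045)⁴ = 6.05×10⁴ W/m².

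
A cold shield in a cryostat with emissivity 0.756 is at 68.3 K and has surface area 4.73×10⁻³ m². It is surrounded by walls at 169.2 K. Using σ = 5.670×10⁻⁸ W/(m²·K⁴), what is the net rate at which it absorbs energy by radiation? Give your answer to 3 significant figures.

Net gain ≈ 0.162 W

Area A = 4.73×10⁻³ m².
Net radiated power P_net = εσA(T⁴ − T₀⁴) = 0.756×5.670×10⁻⁸×4.73×10⁻³×(68.3⁴ − 169.2⁴).
T⁴ − T₀⁴ = 2.17612×10⁷ − 8.19599×10⁸ = -7.97838×10⁸ K⁴, so P_net = -0.162 W — negative, meaning a net gain of 0.162 W.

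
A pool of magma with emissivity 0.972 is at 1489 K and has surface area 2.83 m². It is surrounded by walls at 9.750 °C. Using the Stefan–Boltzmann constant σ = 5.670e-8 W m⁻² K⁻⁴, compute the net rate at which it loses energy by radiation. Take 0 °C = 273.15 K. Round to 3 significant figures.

Net loss ≈ 7.66×10⁵ W

Surroundings: T = 9.750 °C + 273.15 = 282.900 K.
Area A = 2.83 m².
Net radiated power P_net = εσA(T⁴ − T₀⁴) = 0.972×5.670×10⁻⁸×2.83×(1489⁴ − 282.900⁴).
T⁴ − T₀⁴ = 4.91563×10¹² − 6.40519×10⁹ = 4.90922×10¹² K⁴, so P_net = 7.66×10⁵ W.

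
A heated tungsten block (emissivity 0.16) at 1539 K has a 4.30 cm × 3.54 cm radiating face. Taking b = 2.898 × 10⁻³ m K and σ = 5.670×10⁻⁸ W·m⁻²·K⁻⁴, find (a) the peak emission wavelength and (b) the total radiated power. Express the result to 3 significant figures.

λ_max ≈ 1.88 μm; P ≈ 77.5 W

(a) λ_max = b/T = 2.898×10⁻³/1539 = 1.883×10⁻⁶ m = 1.88 μm.
Area A = 0.0430 × 0.0354 = 1.5222×10⁻³ m².
(b) P = εσAT⁴ = 0.16×5.670×10⁻⁸×1.5222×10⁻³×(1539)⁴ = 77.5 W.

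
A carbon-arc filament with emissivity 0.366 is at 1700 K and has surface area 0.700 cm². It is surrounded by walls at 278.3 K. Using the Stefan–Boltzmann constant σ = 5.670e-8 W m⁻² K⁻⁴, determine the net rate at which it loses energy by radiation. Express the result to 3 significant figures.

Net loss ≈ 12.1 W

Area A = 0.700 cm² = 7.00×10⁻⁵ m².
Net radiated power P_net = εσA(T⁴ − T₀⁴) = 0.366×5.670×10⁻⁸×7.00×10⁻⁵×(1700⁴ − 278.3⁴).
T⁴ − T₀⁴ = 8.35210×10¹² − 5.99864×10⁹ = 8.34610×10¹² K⁴, so P_net = 12.1 W.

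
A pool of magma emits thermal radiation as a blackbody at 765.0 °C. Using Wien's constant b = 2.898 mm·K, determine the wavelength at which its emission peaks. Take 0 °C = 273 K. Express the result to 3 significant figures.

T = 765.0 °C + 273 = 1038.0 K.
Wien's displacement law: λ_max = b/T = (2.898×10⁻³ m·K)/(1038.0 K) = 2.792×10⁻⁶ m.
That is 2.79 μm, in the infrared range.

λ_max ≈ 2.79 μm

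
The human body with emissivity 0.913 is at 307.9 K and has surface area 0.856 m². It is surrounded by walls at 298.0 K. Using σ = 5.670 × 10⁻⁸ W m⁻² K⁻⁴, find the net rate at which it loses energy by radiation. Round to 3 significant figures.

Net loss ≈ 48.8 W

Area A = 0.856 m².
Net radiated power P_net = εσA(T⁴ − T₀⁴) = 0.913×5.670×10⁻⁸×0.856×(307.9⁴ − 298.0⁴).
T⁴ − T₀⁴ = 8.98750×10⁹ − 7.88615×10⁹ = 1.10135×10⁹ K⁴, so P_net = 48.8 W.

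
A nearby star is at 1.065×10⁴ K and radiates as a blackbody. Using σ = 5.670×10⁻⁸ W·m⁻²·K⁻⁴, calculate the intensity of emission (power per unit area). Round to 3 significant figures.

Stefan–Boltzmann: I = σT⁴ = 5.670×10⁻⁸ × (1.065×10⁴)⁴ = 7.29×10⁸ W/m².

I ≈ 7.29×10⁸ W/m²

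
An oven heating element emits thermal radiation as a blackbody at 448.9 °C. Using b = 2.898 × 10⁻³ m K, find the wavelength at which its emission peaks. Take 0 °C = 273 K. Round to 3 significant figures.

λ_max ≈ 4.01 μm

T = 448.9 °C + 273 = 721.9 K.
Wien's displacement law: λ_max = b/T = (2.898×10⁻³ m·K)/(721.9 K) = 4.014×10⁻⁶ m.
That is 4.01 μm, in the infrared range.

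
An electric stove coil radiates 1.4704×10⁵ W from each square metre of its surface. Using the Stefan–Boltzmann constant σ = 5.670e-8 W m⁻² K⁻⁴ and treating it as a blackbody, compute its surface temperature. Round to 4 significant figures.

I = σT⁴, so T = (I/σ)^(1/4) = (1.4704×10⁵/(5.670×10⁻⁸))^(1/4) = 1269 K.

T ≈ 1269 K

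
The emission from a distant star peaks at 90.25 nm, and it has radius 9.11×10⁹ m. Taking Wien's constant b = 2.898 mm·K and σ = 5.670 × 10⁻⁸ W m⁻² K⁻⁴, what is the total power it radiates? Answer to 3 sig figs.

P ≈ 6.29×10³¹ W

Wien's law: T = b/λ_max = 2.898×10⁻³/9.025×10⁻⁸ = 32110.8 K.
Surface area A = 4πR² = 4π(9.11×10⁹ m)² = 1.04291×10²¹ m².
Then P = σAT⁴ = 5.670×10⁻⁸×1.04291×10²¹×(32110.8)⁴ = 6.29×10³¹ W.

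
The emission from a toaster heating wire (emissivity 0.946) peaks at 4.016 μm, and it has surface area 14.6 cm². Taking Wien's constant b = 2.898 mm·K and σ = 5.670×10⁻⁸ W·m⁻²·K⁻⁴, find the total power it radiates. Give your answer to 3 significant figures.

P ≈ 21.2 W

Wien's law: T = b/λ_max = 2.898×10⁻³/4.016×10⁻⁶ = 721.614 K.
Area A = 14.6 cm² = 1.46×10⁻³ m².
Then P = εσAT⁴ = 0.946×5.670×10⁻⁸×1.46×10⁻³×(721.614)⁴ = 21.2 W.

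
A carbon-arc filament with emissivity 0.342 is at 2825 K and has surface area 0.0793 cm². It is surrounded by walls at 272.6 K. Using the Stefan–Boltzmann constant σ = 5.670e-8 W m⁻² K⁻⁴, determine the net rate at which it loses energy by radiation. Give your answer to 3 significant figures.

Area A = 0.0793 cm² = 7.93×10⁻⁶ m².
Net radiated power P_net = εσA(T⁴ − T₀⁴) = 0.342×5.670×10⁻⁸×7.93×10⁻⁶×(2825⁴ − 272.6⁴).
T⁴ − T₀⁴ = 6.36904×10¹³ − 5.52209×10⁹ = 6.36849×10¹³ K⁴, so P_net = 9.79 W.

Net loss ≈ 9.79 W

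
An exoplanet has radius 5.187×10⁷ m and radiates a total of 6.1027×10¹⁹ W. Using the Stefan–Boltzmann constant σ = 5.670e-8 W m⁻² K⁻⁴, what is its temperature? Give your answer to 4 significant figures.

Surface area A = 4πR² = 4π(5.187×10⁷ m)² = 3.38098×10¹⁶ m².
P = σAT⁴ ⇒ T = (P/(σA))^(1/4) = (6.1027×10¹⁹/(5.670×10⁻⁸×3.38098×10¹⁶))^(1/4) = 422.4 K.

T ≈ 422.4 K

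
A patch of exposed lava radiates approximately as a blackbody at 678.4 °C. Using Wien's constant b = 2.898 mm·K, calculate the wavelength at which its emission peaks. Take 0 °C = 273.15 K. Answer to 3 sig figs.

T = 678.4 °C + 273.15 = 951.55 K.
Wien's displacement law: λ_max = b/T = (2.898×10⁻³ m·K)/(951.55 K) = 3.046×10⁻⁶ m.
That is 3.05 μm, in the infrared range.

λ_max ≈ 3.05 μm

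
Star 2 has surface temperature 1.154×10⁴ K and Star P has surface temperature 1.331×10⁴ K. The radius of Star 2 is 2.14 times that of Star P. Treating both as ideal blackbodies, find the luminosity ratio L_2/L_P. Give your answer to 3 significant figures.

L ∝ R²T⁴, so L_2/L_P = (R_2/R_P)²(T_2/T_P)⁴ = (2.14)² × (1.154×10⁴/1.331×10⁴)⁴ = 4.5796 × 0.565081 = 2.59.

L_2/L_P ≈ 2.59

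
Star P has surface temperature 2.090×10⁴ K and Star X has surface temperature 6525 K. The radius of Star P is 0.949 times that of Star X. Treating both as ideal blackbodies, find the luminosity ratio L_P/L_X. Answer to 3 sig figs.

L_P/L_X ≈ 94.8

L ∝ R²T⁴, so L_P/L_X = (R_P/R_X)²(T_P/T_X)⁴ = (0.949)² × (2.090×10⁴/6525)⁴ = 0.900601 × 105.260 = 94.8.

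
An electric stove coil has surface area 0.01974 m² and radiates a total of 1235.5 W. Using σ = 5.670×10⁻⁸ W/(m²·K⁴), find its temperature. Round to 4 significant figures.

Area A = 0.01974 m².
P = σAT⁴ ⇒ T = (P/(σA))^(1/4) = (1235.5/(5.670×10⁻⁸×0.01974))^(1/4) = 1025 K.

T ≈ 1025 K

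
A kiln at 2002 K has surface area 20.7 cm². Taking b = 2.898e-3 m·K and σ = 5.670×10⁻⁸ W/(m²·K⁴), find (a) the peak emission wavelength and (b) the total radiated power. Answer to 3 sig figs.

(a) λ_max = b/T = 2.898×10⁻³/2002 = 1.448×10⁻⁶ m = 1.45 μm.
Area A = 20.7 cm² = 2.07×10⁻³ m².
(b) P = σAT⁴ = 5.670×10⁻⁸×2.07×10⁻³×(2002)⁴ = 1.89×10³ W.

λ_max ≈ 1.45 μm; P ≈ 1.89×10³ W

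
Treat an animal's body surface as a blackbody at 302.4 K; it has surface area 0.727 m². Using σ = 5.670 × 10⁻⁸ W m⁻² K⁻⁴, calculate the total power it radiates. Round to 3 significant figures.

P ≈ 345 W

Area A = 0.727 m².
P = σAT⁴ = 5.670×10⁻⁸ × 0.727 × (302.4)⁴ = 345 W.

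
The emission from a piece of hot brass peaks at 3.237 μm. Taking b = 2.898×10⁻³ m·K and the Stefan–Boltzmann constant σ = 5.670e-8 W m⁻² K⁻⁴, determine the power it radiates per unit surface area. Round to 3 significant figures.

Wien's law: T = b/λ_max = 2.898×10⁻³/3.237×10⁻⁶ = 895.273 K.
Then I = σT⁴ = 5.670×10⁻⁸×(895.273)⁴ = 3.64×10⁴ W/m².

I ≈ 3.64×10⁴ W/m²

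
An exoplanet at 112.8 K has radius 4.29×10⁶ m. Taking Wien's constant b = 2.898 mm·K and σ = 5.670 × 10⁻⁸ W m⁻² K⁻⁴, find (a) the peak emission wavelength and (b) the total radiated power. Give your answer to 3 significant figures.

(a) λ_max = b/T = 2.898×10⁻³/112.8 = 2.569×10⁻⁵ m = 25.7 μm.
Surface area A = 4πR² = 4π(4.29×10⁶ m)² = 2.31273×10¹⁴ m².
(b) P = σAT⁴ = 5.670×10⁻⁸×2.31273×10¹⁴×(112.8)⁴ = 2.12×10¹⁵ W.

λ_max ≈ 25.7 μm; P ≈ 2.12×10¹⁵ W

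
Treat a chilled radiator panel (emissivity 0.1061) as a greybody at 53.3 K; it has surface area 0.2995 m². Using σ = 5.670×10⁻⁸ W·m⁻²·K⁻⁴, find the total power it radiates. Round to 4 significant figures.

P ≈ 0.01454 W

Area A = 0.2995 m².
P = εσAT⁴ = 0.1061 × 5.670×10⁻⁸ × 0.2995 × (53.3)⁴ = 0.01454 W.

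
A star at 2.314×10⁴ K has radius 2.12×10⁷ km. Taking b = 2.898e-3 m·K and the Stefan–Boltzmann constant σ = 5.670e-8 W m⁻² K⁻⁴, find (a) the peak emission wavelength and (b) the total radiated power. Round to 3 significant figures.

(a) λ_max = b/T = 2.898×10⁻³/2.314×10⁴ = 1.252×10⁻⁷ m = 125 nm.
Surface area A = 4πR² = 4π(2.12×10¹⁰ m)² = 5.64783×10²¹ m².
(b) P = σAT⁴ = 5.670×10⁻⁸×5.64783×10²¹×(2.314×10⁴)⁴ = 9.18×10³¹ W.

λ_max ≈ 125 nm; P ≈ 9.18×10³¹ W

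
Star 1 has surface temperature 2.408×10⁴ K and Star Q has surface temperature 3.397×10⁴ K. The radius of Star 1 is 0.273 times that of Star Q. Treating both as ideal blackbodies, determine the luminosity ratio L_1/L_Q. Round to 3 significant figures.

L ∝ R²T⁴, so L_1/L_Q = (R_1/R_Q)²(T_1/T_Q)⁴ = (0.273)² × (2.408×10⁴/3.397×10⁴)⁴ = 0.074529 × 0.252490 = 0.0188.

L_1/L_Q ≈ 0.0188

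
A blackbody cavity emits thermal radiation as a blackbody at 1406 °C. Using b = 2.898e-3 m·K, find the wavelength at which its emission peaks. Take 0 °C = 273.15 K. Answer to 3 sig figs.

λ_max ≈ 1.73×10³ nm

T = 1406 °C + 273.15 = 1679.15 K.
Wien's displacement law: λ_max = b/T = (2.898×10⁻³ m·K)/(1679.15 K) = 1.726×10⁻⁶ m.
That is 1.73×10³ nm, in the infrared range.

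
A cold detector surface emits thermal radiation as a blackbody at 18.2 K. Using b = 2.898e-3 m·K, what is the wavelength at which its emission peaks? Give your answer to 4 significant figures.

λ_max ≈ 0.1592 mm

Wien's displacement law: λ_max = b/T = (2.898×10⁻³ m·K)/(18.2 K) = 1.5923×10⁻⁴ m.
That is 0.1592 mm, in the infrared range.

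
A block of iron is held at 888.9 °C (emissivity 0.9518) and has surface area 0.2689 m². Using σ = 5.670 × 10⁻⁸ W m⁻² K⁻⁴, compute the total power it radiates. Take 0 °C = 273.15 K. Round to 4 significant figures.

T = 888.9 °C + 273.15 = 1162.05 K.
Area A = 0.2689 m².
P = εσAT⁴ = 0.9518 × 5.670×10⁻⁸ × 0.2689 × (1162.05)⁴ = 2.646×10⁴ W.

P ≈ 2.646×10⁴ W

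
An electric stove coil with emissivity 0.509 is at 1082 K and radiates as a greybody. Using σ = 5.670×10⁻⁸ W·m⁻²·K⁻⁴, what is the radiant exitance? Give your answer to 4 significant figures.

I ≈ 3.956×10⁴ W/m²

Stefan–Boltzmann: I = εσT⁴ = 0.509 × 5.670×10⁻⁸ × (1082)⁴ = 3.956×10⁴ W/m².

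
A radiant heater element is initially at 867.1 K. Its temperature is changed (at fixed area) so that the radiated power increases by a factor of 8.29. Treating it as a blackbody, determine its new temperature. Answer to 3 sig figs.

P ∝ T⁴, so T₂/T₁ = (P₂/P₁)^(1/4) = (8.29)^(1/4) = 1.69683.
T₂ = 867.1 × 1.69683 = 1.47×10³ K.

T₂ ≈ 1.47×10³ K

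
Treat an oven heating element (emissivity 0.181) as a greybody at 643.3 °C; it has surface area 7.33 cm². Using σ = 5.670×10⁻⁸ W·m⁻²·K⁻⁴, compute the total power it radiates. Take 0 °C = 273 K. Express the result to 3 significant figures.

P ≈ 5.30 W

T = 643.3 °C + 273 = 916.3 K.
Area A = 7.33 cm² = 7.33×10⁻⁴ m².
P = εσAT⁴ = 0.181 × 5.670×10⁻⁸ × 7.33×10⁻⁴ × (916.3)⁴ = 5.30 W.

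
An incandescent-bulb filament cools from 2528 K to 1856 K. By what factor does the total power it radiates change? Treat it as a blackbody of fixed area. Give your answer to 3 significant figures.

P₂/P₁ ≈ 0.291

P ∝ T⁴, so P₂/P₁ = (T₂/T₁)⁴ = (1856/2528)⁴ = (0.734177)⁴ = 0.291.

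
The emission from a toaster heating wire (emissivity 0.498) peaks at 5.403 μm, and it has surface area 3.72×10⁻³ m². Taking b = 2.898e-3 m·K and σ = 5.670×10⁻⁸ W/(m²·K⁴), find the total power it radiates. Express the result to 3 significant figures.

P ≈ 8.69 W

Wien's law: T = b/λ_max = 2.898×10⁻³/5.403×10⁻⁶ = 536.369 K.
Area A = 3.72×10⁻³ m².
Then P = εσAT⁴ = 0.498×5.670×10⁻⁸×3.72×10⁻³×(536.369)⁴ = 8.69 W.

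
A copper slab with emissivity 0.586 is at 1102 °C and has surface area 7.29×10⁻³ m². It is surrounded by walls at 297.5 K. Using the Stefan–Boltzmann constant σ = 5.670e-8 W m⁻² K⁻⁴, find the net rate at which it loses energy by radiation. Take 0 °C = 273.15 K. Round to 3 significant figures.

T = 1102 °C + 273.15 = 1375.15 K.
Area A = 7.29×10⁻³ m².
Net radiated power P_net = εσA(T⁴ − T₀⁴) = 0.586×5.670×10⁻⁸×7.29×10⁻³×(1375.15⁴ − 297.5⁴).
T⁴ − T₀⁴ = 3.57602×10¹² − 7.83336×10⁹ = 3.56819×10¹² K⁴, so P_net = 864 W.

Net loss ≈ 864 W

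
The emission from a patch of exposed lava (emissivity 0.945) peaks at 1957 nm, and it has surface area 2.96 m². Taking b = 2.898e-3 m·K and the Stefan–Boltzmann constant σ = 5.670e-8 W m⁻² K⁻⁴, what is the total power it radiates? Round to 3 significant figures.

P ≈ 7.63×10⁵ W

Wien's law: T = b/λ_max = 2.898×10⁻³/1.957×10⁻⁶ = 1480.84 K.
Area A = 2.96 m².
Then P = εσAT⁴ = 0.945×5.670×10⁻⁸×2.96×(1480.84)⁴ = 7.63×10⁵ W.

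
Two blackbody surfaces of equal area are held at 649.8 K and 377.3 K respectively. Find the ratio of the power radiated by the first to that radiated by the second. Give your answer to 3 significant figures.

P₁/P₂ ≈ 8.80

With equal areas, P₁/P₂ = (T₁/T₂)⁴ = (649.8/377.3)⁴ = 8.80.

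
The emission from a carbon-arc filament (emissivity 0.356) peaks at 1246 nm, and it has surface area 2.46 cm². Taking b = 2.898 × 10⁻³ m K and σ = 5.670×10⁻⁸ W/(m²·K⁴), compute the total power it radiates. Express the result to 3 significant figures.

Wien's law: T = b/λ_max = 2.898×10⁻³/1.246×10⁻⁶ = 2325.84 K.
Area A = 2.46 cm² = 2.46×10⁻⁴ m².
Then P = εσAT⁴ = 0.356×5.670×10⁻⁸×2.46×10⁻⁴×(2325.84)⁴ = 145 W.

P ≈ 145 W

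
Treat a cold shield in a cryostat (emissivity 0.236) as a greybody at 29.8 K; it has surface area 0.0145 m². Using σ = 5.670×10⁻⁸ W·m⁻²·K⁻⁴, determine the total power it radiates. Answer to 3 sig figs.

Area A = 0.0145 m².
P = εσAT⁴ = 0.236 × 5.670×10⁻⁸ × 0.0145 × (29.8)⁴ = 1.53×10⁻⁴ W.

P ≈ 1.53×10⁻⁴ W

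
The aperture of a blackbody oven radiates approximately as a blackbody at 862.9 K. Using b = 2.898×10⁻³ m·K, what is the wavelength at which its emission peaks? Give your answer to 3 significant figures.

λ_max ≈ 3.36 μm

Wien's displacement law: λ_max = b/T = (2.898×10⁻³ m·K)/(862.9 K) = 3.358×10⁻⁶ m.
That is 3.36 μm, in the infrared range.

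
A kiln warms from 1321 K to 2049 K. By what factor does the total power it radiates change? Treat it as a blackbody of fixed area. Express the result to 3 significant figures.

P ∝ T⁴, so P₂/P₁ = (T₂/T₁)⁴ = (2049/1321)⁴ = (1.55110)⁴ = 5.79.

P₂/P₁ ≈ 5.79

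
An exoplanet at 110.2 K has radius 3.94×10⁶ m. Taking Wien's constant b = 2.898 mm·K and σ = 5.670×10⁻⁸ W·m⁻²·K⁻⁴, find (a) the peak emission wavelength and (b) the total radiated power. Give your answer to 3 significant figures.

λ_max ≈ 26.3 μm; P ≈ 1.63×10¹⁵ W

(a) λ_max = b/T = 2.898×10⁻³/110.2 = 2.630×10⁻⁵ m = 26.3 μm.
Surface area A = 4πR² = 4π(3.94×10⁶ m)² = 1.95075×10¹⁴ m².
(b) P = σAT⁴ = 5.670×10⁻⁸×1.95075×10¹⁴×(110.2)⁴ = 1.63×10¹⁵ W.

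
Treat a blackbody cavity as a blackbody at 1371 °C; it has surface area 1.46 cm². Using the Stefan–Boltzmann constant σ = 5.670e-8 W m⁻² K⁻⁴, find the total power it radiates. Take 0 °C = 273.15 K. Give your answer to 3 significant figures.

T = 1371 °C + 273.15 = 1644.15 K.
Area A = 1.46 cm² = 1.46×10⁻⁴ m².
P = σAT⁴ = 5.670×10⁻⁸ × 1.46×10⁻⁴ × (1644.15)⁴ = 60.5 W.

P ≈ 60.5 W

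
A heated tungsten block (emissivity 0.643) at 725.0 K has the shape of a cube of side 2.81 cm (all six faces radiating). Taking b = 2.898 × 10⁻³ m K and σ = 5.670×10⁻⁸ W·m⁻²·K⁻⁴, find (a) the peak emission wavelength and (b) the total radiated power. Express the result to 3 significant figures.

λ_max ≈ 4.00 μm; P ≈ 47.7 W

(a) λ_max = b/T = 2.898×10⁻³/725.0 = 3.997×10⁻⁶ m = 4.00 μm.
Area A = 6s² = 6×(0.0281 m)² = 4.73766×10⁻³ m².
(b) P = εσAT⁴ = 0.643×5.670×10⁻⁸×4.73766×10⁻³×(725.0)⁴ = 47.7 W.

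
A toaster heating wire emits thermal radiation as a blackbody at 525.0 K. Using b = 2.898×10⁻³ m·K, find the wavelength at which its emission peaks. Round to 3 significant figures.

Wien's displacement law: λ_max = b/T = (2.898×10⁻³ m·K)/(525.0 K) = 5.520×10⁻⁶ m.
That is 5.52 μm, in the infrared range.

λ_max ≈ 5.52 μm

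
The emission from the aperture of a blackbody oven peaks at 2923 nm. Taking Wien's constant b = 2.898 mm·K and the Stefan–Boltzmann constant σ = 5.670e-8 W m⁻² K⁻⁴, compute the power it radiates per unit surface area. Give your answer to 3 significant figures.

I ≈ 5.48×10⁴ W/m²

Wien's law: T = b/λ_max = 2.898×10⁻³/2.923×10⁻⁶ = 991.447 K.
Then I = σT⁴ = 5.670×10⁻⁸×(991.447)⁴ = 5.48×10⁴ W/m².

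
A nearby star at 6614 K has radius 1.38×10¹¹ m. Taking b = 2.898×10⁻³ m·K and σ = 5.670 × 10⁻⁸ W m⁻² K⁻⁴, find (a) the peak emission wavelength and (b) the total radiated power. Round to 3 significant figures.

(a) λ_max = b/T = 2.898×10⁻³/6614 = 4.382×10⁻⁷ m = 0.438 μm.
Surface area A = 4πR² = 4π(1.38×10¹¹ m)² = 2.39314×10²³ m².
(b) P = σAT⁴ = 5.670×10⁻⁸×2.39314×10²³×(6614)⁴ = 2.60×10³¹ W.

λ_max ≈ 0.438 μm; P ≈ 2.60×10³¹ W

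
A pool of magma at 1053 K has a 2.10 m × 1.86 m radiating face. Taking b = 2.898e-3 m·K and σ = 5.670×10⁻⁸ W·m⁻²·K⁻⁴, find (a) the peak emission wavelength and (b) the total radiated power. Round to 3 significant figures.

λ_max ≈ 2.75×10³ nm; P ≈ 2.72×10⁵ W

(a) λ_max = b/T = 2.898×10⁻³/1053 = 2.752×10⁻⁶ m = 2.75×10³ nm.
Area A = 2.10 × 1.86 = 3.906 m².
(b) P = σAT⁴ = 5.670×10⁻⁸×3.906×(1053)⁴ = 2.72×10⁵ W.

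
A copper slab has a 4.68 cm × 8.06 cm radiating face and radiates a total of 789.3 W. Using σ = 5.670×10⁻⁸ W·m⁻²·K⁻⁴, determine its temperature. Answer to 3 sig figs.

T ≈ 1.39×10³ K

Area A = 0.0468 × 0.0806 = 3.77208×10⁻³ m².
P = σAT⁴ ⇒ T = (P/(σA))^(1/4) = (789.3/(5.670×10⁻⁸×3.77208×10⁻³))^(1/4) = 1.39×10³ K.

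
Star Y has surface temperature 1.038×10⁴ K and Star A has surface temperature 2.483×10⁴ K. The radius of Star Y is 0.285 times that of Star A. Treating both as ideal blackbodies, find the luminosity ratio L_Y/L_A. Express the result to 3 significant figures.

L ∝ R²T⁴, so L_Y/L_A = (R_Y/R_A)²(T_Y/T_A)⁴ = (0.285)² × (1.038×10⁴/2.483×10⁴)⁴ = 0.081225 × 0.0305409 = 2.48×10⁻³.

L_Y/L_A ≈ 2.48×10⁻³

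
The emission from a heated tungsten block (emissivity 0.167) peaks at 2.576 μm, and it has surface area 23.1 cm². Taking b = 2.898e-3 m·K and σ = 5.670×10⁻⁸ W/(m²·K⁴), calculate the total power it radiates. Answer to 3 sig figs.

P ≈ 35.0 W

Wien's law: T = b/λ_max = 2.898×10⁻³/2.576×10⁻⁶ = 1125.00 K.
Area A = 23.1 cm² = 2.31×10⁻³ m².
Then P = εσAT⁴ = 0.167×5.670×10⁻⁸×2.31×10⁻³×(1125.00)⁴ = 35.0 W.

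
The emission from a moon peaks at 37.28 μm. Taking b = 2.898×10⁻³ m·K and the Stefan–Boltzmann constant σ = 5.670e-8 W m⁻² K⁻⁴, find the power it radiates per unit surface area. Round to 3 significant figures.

Wien's law: T = b/λ_max = 2.898×10⁻³/3.728×10⁻⁵ = 77.7361 K.
Then I = σT⁴ = 5.670×10⁻⁸×(77.7361)⁴ = 2.07 W/m².

I ≈ 2.07 W/m²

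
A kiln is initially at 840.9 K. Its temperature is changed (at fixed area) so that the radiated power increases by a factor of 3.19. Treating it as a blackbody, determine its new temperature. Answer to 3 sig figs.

T₂ ≈ 1.12×10³ K

P ∝ T⁴, so T₂/T₁ = (P₂/P₁)^(1/4) = (3.19)^(1/4) = 1.33643.
T₂ = 840.9 × 1.33643 = 1.12×10³ K.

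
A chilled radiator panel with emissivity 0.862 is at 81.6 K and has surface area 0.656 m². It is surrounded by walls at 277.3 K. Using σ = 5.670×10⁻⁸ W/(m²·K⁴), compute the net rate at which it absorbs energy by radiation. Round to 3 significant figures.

Area A = 0.656 m².
Net radiated power P_net = εσA(T⁴ − T₀⁴) = 0.862×5.670×10⁻⁸×0.656×(81.6⁴ − 277.3⁴).
T⁴ − T₀⁴ = 4.43364×10⁷ − 5.91289×10⁹ = -5.86855×10⁹ K⁴, so P_net = -188 W — negative, meaning a net gain of 188 W.

Net gain ≈ 188 W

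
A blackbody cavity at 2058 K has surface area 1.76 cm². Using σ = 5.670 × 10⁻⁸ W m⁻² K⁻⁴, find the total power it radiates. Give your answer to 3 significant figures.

Area A = 1.76 cm² = 1.76×10⁻⁴ m².
P = σAT⁴ = 5.670×10⁻⁸ × 1.76×10⁻⁴ × (2058)⁴ = 179 W.

P ≈ 179 W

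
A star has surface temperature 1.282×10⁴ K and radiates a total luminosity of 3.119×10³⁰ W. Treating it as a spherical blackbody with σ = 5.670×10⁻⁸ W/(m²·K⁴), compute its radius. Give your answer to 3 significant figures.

L = 4πR²σT⁴ ⇒ R = √(L/(4πσT⁴)).
σT⁴ = 1.53156×10⁹ W/m², so R = √(3.119×10³⁰/(4π×1.53156×10⁹)) = 1.27×10¹⁰ m.

R ≈ 1.27×10¹⁰ m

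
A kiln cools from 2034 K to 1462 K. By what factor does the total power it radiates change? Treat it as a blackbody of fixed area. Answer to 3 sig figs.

P₂/P₁ ≈ 0.267

P ∝ T⁴, so P₂/P₁ = (T₂/T₁)⁴ = (1462/2034)⁴ = (0.718781)⁴ = 0.267.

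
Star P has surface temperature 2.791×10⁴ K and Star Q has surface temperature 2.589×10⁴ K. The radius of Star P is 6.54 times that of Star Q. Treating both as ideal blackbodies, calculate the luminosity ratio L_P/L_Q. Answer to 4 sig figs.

L_P/L_Q ≈ 57.77

L ∝ R²T⁴, so L_P/L_Q = (R_P/R_Q)²(T_P/T_Q)⁴ = (6.54)² × (2.791×10⁴/2.589×10⁴)⁴ = 42.7716 × 1.35055 = 57.77.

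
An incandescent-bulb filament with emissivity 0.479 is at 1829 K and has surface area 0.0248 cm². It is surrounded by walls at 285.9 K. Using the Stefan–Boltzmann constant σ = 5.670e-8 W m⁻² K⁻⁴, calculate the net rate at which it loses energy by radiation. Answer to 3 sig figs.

Net loss ≈ 0.753 W

Area A = 0.0248 cm² = 2.48×10⁻⁶ m².
Net radiated power P_net = εσA(T⁴ − T₀⁴) = 0.479×5.670×10⁻⁸×2.48×10⁻⁶×(1829⁴ − 285.9⁴).
T⁴ − T₀⁴ = 1.11906×10¹³ − 6.68123×10⁹ = 1.11839×10¹³ K⁴, so P_net = 0.753 W.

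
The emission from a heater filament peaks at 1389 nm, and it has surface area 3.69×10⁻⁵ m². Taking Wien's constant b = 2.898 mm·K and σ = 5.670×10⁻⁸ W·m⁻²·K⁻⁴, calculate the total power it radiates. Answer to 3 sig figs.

P ≈ 39.6 W

Wien's law: T = b/λ_max = 2.898×10⁻³/1.389×10⁻⁶ = 2086.39 K.
Area A = 3.69×10⁻⁵ m².
Then P = σAT⁴ = 5.670×10⁻⁸×3.69×10⁻⁵×(2086.39)⁴ = 39.6 W.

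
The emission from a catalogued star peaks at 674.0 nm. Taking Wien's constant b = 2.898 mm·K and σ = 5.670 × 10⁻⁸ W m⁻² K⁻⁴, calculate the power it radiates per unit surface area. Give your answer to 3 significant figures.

Wien's law: T = b/λ_max = 2.898×10⁻³/6.740×10⁻⁷ = 4299.70 K.
Then I = σT⁴ = 5.670×10⁻⁸×(4299.70)⁴ = 1.94×10⁷ W/m².

I ≈ 1.94×10⁷ W/m²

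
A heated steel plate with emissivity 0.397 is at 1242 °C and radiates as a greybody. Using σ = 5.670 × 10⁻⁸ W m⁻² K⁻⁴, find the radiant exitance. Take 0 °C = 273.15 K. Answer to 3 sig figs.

I ≈ 1.19×10⁵ W/m²

T = 1242 °C + 273.15 = 1515.15 K.
Stefan–Boltzmann: I = εσT⁴ = 0.397 × 5.670×10⁻⁸ × (1515.15)⁴ = 1.19×10⁵ W/m².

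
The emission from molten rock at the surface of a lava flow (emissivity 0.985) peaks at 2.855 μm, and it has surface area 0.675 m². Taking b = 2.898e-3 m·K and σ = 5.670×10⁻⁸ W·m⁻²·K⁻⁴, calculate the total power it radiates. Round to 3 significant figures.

P ≈ 4.00×10⁴ W

Wien's law: T = b/λ_max = 2.898×10⁻³/2.855×10⁻⁶ = 1015.06 K.
Area A = 0.675 m².
Then P = εσAT⁴ = 0.985×5.670×10⁻⁸×0.675×(1015.06)⁴ = 4.00×10⁴ W.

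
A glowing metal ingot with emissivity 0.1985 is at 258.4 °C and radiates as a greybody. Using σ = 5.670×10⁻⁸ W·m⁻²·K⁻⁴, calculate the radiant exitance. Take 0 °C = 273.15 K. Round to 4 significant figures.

I ≈ 898.5 W/m²

T = 258.4 °C + 273.15 = 531.55 K.
Stefan–Boltzmann: I = εσT⁴ = 0.1985 × 5.670×10⁻⁸ × (531.55)⁴ = 898.5 W/m².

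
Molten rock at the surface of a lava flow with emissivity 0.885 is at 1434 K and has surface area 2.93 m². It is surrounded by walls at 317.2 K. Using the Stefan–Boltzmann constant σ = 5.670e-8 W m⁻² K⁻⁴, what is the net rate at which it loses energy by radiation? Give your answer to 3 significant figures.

Area A = 2.93 m².
Net radiated power P_net = εσA(T⁴ − T₀⁴) = 0.885×5.670×10⁻⁸×2.93×(1434⁴ − 317.2⁴).
T⁴ − T₀⁴ = 4.22860×10¹² − 1.01235×10¹⁰ = 4.21848×10¹² K⁴, so P_net = 6.20×10⁵ W.

Net loss ≈ 6.20×10⁵ W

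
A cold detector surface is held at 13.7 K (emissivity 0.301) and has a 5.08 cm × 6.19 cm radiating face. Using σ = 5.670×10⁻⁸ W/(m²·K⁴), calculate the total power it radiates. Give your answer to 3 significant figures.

Area A = 0.0508 × 0.0619 = 3.14452×10⁻³ m².
P = εσAT⁴ = 0.301 × 5.670×10⁻⁸ × 3.14452×10⁻³ × (13.7)⁴ = 1.89×10⁻⁶ W.

P ≈ 1.89×10⁻⁶ W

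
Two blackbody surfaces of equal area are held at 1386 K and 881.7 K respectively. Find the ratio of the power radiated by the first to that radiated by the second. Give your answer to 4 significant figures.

P₁/P₂ ≈ 6.106

With equal areas, P₁/P₂ = (T₁/T₂)⁴ = (1386/881.7)⁴ = 6.106.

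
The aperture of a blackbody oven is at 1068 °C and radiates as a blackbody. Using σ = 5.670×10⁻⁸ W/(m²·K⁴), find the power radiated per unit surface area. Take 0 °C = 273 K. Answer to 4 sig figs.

I ≈ 1.834×10⁵ W/m²

T = 1068 °C + 273 = 1341 K.
Stefan–Boltzmann: I = σT⁴ = 5.670×10⁻⁸ × (1341)⁴ = 1.834×10⁵ W/m².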